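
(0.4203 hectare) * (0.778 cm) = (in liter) 3.27e+04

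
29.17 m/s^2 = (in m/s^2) 29.17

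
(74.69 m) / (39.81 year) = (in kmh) 2.142e-07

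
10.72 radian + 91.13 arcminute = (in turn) 1.71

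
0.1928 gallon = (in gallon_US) 0.1928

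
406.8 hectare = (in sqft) 4.379e+07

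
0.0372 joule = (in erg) 3.72e+05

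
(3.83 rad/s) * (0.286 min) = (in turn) 10.46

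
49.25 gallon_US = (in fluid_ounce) 6304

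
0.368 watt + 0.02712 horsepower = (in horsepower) 0.02761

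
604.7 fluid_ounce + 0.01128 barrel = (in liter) 19.68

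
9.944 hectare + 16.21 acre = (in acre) 40.78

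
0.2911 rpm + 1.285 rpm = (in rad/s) 0.165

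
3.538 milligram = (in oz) 0.0001248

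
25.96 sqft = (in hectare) 0.0002412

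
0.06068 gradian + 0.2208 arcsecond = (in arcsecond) 196.8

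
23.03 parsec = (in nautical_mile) 3.837e+14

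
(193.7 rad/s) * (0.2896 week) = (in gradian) 2.16e+09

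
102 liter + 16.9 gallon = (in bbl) 1.044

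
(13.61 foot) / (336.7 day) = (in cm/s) 1.426e-05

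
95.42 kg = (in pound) 210.4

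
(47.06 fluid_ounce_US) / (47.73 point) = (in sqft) 0.8897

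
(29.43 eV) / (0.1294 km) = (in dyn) 3.644e-15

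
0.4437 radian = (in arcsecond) 9.152e+04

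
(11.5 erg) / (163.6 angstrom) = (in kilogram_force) 7.168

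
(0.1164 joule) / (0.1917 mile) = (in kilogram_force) 3.847e-05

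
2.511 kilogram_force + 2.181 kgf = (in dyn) 4.601e+06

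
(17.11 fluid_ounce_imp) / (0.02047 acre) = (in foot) 1.925e-05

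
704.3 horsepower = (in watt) 5.252e+05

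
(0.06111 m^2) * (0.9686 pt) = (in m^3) 2.088e-05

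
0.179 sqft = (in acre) 4.109e-06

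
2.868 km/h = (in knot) 1.549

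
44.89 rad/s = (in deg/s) 2572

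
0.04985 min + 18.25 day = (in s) 1.577e+06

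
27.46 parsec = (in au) 5.664e+06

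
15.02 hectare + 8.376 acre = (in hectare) 18.41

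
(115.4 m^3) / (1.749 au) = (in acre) 1.09e-13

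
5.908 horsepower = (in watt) 4406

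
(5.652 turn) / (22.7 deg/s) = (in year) 2.842e-06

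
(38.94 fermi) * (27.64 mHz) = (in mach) 3.161e-18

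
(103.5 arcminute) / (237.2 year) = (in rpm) 3.843e-11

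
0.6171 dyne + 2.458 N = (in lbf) 0.5526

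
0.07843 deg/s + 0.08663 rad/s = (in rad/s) 0.088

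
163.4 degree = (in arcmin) 9804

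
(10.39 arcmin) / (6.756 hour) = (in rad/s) 1.243e-07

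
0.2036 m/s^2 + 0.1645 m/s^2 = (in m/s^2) 0.3681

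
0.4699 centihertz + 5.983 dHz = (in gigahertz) 6.03e-10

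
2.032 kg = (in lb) 4.48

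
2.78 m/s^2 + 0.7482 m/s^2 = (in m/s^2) 3.528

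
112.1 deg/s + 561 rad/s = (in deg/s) 3.226e+04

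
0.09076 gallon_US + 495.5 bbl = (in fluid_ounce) 2.664e+06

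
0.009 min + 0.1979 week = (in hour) 33.25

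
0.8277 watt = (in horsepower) 0.00111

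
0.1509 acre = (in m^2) 610.7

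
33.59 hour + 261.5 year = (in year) 261.5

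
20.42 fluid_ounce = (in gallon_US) 0.1595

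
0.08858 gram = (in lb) 0.0001953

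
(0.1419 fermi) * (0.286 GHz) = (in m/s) 4.058e-08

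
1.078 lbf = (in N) 4.795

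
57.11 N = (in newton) 57.11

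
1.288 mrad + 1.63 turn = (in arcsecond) 2.113e+06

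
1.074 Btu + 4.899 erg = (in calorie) 270.8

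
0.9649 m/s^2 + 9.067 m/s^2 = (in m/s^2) 10.03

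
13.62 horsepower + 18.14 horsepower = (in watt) 2.368e+04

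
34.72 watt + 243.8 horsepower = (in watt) 1.818e+05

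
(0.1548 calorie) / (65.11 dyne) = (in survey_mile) 0.6181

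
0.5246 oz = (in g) 14.87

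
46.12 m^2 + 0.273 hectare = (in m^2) 2776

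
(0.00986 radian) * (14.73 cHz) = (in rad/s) 0.001452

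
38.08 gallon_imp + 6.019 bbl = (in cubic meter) 1.13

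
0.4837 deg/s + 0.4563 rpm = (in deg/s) 3.221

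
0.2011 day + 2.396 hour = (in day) 0.3009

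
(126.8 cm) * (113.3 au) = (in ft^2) 2.313e+14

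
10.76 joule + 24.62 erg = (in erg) 1.076e+08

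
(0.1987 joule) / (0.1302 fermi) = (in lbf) 3.431e+14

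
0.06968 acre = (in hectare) 0.0282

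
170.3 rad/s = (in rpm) 1626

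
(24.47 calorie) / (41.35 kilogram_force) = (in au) 1.688e-12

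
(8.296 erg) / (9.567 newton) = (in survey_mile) 5.388e-11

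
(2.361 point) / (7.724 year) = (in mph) 7.649e-12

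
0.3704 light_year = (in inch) 1.38e+17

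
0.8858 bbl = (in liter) 140.8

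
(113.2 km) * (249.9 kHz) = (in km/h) 1.018e+11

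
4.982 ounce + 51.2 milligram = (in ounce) 4.984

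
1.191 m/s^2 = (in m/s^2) 1.191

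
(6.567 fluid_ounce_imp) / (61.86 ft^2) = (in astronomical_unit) 2.17e-16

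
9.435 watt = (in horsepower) 0.01265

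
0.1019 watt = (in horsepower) 0.0001367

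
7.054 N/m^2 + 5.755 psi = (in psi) 5.756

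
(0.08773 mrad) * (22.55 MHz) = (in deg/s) 1.133e+05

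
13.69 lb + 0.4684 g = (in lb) 13.69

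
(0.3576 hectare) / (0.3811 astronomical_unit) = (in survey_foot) 2.058e-07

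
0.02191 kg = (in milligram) 2.191e+04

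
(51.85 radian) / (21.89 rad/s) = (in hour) 0.000658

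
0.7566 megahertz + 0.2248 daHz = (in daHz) 7.566e+04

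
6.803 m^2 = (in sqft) 73.23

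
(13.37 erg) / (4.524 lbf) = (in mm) 6.644e-05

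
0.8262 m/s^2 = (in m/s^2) 0.8262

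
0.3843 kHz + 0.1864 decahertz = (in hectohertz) 3.862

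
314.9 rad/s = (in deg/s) 1.804e+04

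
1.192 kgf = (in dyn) 1.169e+06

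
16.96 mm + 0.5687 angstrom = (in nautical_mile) 9.158e-06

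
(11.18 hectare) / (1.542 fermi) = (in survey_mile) 4.505e+16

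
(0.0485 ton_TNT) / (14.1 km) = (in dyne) 1.439e+09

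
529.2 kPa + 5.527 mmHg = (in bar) 5.299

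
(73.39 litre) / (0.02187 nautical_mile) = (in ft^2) 0.0195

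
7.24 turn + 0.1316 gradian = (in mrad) 4.549e+04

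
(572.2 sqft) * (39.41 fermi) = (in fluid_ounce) 7.084e-08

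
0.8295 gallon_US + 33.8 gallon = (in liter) 131.1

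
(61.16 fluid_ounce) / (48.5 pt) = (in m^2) 0.1057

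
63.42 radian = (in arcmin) 2.18e+05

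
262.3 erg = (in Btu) 2.486e-08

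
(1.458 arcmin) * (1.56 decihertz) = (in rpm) 0.0006318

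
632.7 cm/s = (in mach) 0.01858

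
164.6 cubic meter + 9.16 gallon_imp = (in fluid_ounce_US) 5.567e+06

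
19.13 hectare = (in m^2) 1.913e+05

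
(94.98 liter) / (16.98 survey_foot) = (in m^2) 0.01835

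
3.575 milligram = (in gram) 0.003575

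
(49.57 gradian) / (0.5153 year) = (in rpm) 4.576e-07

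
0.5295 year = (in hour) 4638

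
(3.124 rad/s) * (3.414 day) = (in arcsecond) 1.901e+11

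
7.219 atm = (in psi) 106.1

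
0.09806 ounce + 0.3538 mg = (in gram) 2.78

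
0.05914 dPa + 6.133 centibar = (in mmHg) 46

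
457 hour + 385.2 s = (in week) 2.721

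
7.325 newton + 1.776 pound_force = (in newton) 15.23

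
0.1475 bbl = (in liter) 23.45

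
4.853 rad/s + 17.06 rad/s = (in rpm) 209.3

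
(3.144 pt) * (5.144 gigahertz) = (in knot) 1.109e+07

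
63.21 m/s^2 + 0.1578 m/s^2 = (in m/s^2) 63.37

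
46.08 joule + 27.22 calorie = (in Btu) 0.1516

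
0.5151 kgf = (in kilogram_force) 0.5151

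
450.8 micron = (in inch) 0.01775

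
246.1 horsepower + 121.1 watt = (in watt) 1.836e+05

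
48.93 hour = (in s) 1.761e+05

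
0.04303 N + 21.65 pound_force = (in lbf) 21.66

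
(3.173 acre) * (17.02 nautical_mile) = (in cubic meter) 4.048e+08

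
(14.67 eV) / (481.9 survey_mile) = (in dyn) 3.031e-19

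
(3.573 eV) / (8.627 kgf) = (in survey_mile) 4.204e-24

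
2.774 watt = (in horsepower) 0.00372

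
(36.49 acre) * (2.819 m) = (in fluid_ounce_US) 1.408e+10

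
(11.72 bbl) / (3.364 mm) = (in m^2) 553.9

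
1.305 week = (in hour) 219.2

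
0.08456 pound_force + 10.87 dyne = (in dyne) 3.763e+04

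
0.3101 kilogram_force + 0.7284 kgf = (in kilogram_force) 1.038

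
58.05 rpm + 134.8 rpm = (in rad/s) 20.2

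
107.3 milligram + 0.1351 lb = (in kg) 0.06139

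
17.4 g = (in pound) 0.03836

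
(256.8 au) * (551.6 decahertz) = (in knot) 4.119e+17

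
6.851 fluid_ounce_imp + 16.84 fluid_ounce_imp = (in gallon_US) 0.1778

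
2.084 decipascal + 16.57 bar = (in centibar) 1657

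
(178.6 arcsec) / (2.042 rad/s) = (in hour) 1.178e-07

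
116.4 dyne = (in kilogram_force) 0.0001187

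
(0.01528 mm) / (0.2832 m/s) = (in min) 8.992e-07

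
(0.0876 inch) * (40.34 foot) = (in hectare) 2.736e-06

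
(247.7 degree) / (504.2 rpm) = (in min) 0.001365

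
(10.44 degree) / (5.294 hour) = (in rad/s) 9.561e-06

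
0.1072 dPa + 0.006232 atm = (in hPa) 6.315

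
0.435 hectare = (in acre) 1.075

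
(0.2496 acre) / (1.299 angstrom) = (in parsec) 0.000252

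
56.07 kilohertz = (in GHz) 5.607e-05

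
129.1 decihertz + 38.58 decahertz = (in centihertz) 3.987e+04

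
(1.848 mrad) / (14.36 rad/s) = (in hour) 3.575e-08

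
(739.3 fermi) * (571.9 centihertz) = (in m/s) 4.228e-12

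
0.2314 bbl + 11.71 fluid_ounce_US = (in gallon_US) 9.81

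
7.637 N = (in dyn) 7.637e+05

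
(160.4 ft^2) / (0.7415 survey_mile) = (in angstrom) 1.249e+08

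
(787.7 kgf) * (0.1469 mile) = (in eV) 1.14e+25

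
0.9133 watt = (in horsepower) 0.001225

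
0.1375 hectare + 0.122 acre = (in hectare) 0.1869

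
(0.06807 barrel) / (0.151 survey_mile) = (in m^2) 4.453e-05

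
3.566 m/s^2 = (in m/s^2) 3.566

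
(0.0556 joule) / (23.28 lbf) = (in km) 5.369e-07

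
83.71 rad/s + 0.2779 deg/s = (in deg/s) 4797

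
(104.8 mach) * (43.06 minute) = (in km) 9.219e+04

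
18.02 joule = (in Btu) 0.01708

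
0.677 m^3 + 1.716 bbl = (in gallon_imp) 208.9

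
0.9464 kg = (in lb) 2.086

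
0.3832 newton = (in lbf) 0.08615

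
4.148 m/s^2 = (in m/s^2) 4.148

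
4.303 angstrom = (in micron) 0.0004303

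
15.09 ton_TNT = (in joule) 6.314e+10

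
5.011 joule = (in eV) 3.128e+19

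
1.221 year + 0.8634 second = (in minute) 6.418e+05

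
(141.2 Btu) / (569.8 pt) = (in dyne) 7.411e+10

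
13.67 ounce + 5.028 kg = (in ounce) 191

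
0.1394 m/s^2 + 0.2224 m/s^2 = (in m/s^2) 0.3618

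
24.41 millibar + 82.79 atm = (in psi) 1217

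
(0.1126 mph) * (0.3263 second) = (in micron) 1.642e+04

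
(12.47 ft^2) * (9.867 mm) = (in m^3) 0.01143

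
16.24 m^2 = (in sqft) 174.8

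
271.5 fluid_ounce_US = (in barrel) 0.0505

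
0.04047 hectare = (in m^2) 404.7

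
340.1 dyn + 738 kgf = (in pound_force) 1627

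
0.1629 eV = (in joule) 2.61e-20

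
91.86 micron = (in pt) 0.2604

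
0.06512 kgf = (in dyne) 6.386e+04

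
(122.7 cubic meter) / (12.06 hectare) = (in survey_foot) 0.003338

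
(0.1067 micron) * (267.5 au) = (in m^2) 4.27e+06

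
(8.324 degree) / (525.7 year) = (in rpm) 8.368e-11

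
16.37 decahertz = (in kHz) 0.1637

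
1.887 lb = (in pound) 1.887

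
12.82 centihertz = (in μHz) 1.282e+05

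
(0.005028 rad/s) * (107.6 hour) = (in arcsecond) 4.017e+08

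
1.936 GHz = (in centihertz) 1.936e+11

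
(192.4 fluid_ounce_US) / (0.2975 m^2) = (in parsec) 6.198e-19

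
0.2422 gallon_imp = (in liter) 1.101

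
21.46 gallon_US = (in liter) 81.23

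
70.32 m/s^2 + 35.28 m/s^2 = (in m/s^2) 105.6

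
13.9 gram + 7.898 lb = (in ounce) 126.9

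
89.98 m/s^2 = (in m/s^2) 89.98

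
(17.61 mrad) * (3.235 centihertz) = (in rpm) 0.00544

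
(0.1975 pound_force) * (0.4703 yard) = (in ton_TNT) 9.03e-11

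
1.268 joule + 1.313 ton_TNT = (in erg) 5.494e+16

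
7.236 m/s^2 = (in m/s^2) 7.236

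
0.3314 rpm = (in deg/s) 1.988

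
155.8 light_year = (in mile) 9.159e+14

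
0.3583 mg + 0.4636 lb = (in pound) 0.4636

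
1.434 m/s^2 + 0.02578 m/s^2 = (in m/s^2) 1.46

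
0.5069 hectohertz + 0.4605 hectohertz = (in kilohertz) 0.09674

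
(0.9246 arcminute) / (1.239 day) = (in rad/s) 2.512e-09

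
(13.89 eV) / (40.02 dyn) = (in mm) 5.561e-12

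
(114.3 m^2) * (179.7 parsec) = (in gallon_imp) 1.394e+23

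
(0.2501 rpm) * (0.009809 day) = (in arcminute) 7.631e+04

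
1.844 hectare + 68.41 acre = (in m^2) 2.953e+05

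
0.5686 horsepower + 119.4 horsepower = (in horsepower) 120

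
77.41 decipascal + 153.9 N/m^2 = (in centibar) 0.1616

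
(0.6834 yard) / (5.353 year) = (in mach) 1.087e-11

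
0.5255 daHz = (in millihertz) 5255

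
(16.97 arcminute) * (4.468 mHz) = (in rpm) 0.0002106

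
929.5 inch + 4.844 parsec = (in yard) 1.635e+17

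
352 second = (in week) 0.000582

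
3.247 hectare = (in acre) 8.024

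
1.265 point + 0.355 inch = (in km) 9.463e-06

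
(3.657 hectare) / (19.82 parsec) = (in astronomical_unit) 3.997e-25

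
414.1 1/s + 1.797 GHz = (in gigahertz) 1.797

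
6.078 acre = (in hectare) 2.46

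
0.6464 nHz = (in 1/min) 3.878e-08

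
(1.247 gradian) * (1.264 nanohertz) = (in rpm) 2.364e-10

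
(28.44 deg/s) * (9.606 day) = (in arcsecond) 8.497e+10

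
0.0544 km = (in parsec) 1.763e-15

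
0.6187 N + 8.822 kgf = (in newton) 87.13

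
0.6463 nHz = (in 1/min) 3.878e-08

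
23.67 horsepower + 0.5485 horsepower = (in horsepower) 24.22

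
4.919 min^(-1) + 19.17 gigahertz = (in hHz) 1.917e+08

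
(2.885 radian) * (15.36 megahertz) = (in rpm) 4.232e+08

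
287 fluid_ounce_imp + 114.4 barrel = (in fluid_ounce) 6.153e+05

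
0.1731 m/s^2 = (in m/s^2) 0.1731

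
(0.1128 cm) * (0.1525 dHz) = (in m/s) 1.72e-05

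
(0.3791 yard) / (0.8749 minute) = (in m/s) 0.006604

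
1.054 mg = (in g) 0.001054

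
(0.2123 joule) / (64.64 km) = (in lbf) 7.383e-07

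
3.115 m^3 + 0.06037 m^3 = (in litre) 3175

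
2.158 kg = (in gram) 2158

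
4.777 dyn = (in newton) 4.777e-05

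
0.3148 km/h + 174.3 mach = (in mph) 1.328e+05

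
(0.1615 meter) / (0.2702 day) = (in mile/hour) 1.547e-05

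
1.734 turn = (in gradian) 693.6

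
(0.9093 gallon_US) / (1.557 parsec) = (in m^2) 7.164e-20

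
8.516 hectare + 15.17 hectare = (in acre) 58.53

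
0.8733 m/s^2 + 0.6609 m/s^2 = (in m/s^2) 1.534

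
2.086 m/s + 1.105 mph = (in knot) 5.015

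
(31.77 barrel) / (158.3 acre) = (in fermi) 7.885e+09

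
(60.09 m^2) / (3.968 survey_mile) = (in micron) 9410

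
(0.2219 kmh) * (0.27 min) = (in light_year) 1.055e-16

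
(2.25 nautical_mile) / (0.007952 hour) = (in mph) 325.6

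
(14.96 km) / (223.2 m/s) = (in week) 0.0001108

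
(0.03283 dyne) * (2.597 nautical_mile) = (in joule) 0.001579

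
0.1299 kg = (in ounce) 4.582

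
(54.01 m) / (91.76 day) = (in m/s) 6.813e-06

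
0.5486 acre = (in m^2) 2220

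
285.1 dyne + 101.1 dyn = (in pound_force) 0.0008682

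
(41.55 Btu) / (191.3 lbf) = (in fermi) 5.152e+16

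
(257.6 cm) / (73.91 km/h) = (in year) 3.979e-09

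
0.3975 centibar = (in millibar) 3.975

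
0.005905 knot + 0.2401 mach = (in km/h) 294.3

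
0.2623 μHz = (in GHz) 2.623e-16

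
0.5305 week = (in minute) 5347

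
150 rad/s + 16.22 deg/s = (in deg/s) 8611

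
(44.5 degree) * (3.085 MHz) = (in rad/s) 2.396e+06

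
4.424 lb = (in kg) 2.007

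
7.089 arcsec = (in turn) 5.47e-06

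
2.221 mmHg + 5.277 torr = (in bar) 0.009997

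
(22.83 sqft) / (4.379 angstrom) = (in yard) 5.297e+09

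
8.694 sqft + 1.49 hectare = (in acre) 3.682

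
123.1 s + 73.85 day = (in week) 10.55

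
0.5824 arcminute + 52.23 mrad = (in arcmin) 180.1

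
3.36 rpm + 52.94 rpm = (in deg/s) 337.8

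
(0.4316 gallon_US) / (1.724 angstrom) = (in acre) 2342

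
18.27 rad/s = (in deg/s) 1047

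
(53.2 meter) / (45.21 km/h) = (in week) 7.004e-06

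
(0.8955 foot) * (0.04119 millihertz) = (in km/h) 4.047e-05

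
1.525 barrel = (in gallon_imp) 53.33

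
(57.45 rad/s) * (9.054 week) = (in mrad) 3.146e+11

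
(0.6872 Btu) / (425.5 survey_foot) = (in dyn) 5.59e+05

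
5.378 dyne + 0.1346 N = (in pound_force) 0.03027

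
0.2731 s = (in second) 0.2731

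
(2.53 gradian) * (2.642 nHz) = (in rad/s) 1.05e-10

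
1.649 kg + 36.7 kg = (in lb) 84.55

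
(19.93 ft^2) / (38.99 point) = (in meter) 134.6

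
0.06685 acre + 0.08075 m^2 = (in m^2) 270.6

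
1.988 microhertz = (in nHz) 1988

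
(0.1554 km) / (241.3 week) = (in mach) 3.127e-09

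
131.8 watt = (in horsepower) 0.1767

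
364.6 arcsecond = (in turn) 0.0002813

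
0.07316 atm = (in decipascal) 7.413e+04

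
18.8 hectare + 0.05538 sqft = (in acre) 46.46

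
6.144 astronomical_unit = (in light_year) 9.715e-05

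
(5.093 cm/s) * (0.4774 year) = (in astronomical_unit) 5.126e-06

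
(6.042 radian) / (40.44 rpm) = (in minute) 0.02378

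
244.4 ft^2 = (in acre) 0.005611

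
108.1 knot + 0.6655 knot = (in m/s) 55.95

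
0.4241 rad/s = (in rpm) 4.05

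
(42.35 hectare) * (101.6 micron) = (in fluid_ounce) 1.455e+06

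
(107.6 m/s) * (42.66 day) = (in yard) 4.337e+08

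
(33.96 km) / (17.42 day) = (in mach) 6.627e-05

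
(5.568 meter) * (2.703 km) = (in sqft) 1.62e+05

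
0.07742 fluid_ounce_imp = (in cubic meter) 2.2e-06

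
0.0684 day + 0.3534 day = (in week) 0.06026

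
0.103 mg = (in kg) 1.03e-07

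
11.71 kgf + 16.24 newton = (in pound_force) 29.47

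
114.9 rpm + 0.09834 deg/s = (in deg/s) 689.5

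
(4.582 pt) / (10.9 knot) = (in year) 9.141e-12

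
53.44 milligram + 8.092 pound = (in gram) 3671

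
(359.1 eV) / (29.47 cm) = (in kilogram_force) 1.991e-17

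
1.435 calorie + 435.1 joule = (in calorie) 105.4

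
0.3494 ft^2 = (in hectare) 3.246e-06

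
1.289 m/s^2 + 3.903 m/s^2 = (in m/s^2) 5.192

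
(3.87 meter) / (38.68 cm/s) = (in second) 10.01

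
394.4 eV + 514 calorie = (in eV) 1.342e+22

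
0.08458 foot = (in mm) 25.78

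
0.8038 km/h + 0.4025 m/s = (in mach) 0.001838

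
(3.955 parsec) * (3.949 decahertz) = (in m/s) 4.819e+18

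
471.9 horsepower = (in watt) 3.519e+05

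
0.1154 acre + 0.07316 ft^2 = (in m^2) 467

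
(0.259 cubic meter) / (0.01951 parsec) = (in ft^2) 4.631e-15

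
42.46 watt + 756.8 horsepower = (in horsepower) 756.9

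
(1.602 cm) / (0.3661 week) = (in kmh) 2.605e-07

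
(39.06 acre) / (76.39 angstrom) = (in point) 5.866e+16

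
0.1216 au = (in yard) 1.989e+10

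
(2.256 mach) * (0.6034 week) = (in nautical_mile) 1.514e+05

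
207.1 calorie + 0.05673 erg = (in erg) 8.665e+09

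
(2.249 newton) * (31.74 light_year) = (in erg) 6.753e+24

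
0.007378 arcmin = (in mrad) 0.002146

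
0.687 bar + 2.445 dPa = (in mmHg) 515.3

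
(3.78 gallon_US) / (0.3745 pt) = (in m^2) 108.3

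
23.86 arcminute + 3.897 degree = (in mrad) 74.96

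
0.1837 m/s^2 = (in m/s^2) 0.1837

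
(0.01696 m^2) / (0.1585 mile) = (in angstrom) 6.649e+05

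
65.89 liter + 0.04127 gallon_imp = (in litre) 66.08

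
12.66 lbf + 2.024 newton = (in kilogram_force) 5.949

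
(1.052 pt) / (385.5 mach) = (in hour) 7.854e-13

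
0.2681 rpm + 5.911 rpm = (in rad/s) 0.6471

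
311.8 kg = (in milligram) 3.118e+08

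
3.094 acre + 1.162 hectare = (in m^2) 2.414e+04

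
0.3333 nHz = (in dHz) 3.333e-09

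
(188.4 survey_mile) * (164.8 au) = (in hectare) 7.475e+14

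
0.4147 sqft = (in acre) 9.52e-06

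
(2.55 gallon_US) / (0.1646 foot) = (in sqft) 2.071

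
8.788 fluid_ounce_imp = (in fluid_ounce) 8.443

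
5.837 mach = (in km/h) 7155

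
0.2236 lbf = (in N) 0.9946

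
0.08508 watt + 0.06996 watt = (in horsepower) 0.0002079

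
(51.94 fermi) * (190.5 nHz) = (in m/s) 9.895e-21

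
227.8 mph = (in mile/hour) 227.8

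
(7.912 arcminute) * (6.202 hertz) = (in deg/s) 0.8178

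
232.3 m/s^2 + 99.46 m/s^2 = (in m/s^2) 331.8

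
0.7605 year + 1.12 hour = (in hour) 6663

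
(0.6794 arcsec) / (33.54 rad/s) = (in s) 9.821e-08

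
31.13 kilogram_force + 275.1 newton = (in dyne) 5.804e+07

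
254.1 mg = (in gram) 0.2541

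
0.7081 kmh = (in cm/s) 19.67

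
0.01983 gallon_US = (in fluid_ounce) 2.538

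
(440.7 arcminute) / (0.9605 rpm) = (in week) 2.107e-06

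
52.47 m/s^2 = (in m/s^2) 52.47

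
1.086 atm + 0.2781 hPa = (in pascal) 1.101e+05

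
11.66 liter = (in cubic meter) 0.01166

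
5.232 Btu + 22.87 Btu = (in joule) 2.965e+04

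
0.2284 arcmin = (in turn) 1.057e-05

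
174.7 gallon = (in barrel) 4.16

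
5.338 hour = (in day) 0.2224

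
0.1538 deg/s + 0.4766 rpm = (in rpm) 0.5022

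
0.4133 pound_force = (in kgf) 0.1875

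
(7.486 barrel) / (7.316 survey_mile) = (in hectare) 1.011e-08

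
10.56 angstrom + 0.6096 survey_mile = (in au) 6.558e-09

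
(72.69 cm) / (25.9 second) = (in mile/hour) 0.06278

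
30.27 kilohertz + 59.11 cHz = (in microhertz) 3.027e+10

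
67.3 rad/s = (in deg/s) 3856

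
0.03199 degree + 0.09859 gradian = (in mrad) 2.107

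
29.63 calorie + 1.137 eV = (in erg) 1.24e+09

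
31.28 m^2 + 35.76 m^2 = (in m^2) 67.04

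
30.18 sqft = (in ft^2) 30.18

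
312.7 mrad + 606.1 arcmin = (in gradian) 31.13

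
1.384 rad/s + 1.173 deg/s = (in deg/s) 80.47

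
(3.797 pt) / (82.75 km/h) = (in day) 6.745e-10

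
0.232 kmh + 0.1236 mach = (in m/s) 42.15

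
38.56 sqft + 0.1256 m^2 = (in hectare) 0.0003708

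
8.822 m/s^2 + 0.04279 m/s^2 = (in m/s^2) 8.865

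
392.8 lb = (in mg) 1.782e+08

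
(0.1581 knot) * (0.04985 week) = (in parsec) 7.947e-14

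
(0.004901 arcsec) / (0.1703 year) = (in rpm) 4.225e-14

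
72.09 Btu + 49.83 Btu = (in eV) 8.029e+23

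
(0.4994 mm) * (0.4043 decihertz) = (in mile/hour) 4.517e-05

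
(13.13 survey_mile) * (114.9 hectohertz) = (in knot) 4.72e+08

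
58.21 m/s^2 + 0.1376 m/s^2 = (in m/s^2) 58.35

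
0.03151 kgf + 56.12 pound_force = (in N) 249.9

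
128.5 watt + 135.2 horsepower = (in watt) 1.009e+05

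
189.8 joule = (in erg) 1.898e+09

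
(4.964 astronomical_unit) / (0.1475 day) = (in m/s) 5.827e+07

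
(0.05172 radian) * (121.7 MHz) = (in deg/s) 3.606e+08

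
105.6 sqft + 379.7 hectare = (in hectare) 379.7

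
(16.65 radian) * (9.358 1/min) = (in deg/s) 148.8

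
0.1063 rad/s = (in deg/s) 6.091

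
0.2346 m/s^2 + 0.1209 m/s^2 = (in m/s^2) 0.3555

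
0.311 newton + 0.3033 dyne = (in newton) 0.311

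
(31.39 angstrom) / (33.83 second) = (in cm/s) 9.279e-09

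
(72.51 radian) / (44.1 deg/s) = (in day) 0.00109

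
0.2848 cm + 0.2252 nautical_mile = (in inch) 1.642e+04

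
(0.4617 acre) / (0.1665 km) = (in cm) 1122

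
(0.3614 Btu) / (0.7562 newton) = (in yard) 551.4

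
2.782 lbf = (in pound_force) 2.782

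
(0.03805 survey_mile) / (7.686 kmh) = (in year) 9.095e-07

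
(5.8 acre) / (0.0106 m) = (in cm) 2.214e+08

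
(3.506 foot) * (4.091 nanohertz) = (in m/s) 4.372e-09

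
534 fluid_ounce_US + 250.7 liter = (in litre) 266.5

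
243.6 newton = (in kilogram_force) 24.84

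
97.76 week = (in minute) 9.854e+05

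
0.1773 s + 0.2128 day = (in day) 0.2128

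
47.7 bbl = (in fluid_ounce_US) 2.564e+05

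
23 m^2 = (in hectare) 0.0023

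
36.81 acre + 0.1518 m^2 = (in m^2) 1.49e+05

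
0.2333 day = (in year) 0.0006392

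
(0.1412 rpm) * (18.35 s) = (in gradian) 17.27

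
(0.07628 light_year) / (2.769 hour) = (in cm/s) 7.24e+12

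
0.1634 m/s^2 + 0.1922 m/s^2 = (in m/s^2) 0.3556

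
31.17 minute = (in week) 0.003092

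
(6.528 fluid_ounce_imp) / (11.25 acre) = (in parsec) 1.32e-25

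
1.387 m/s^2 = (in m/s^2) 1.387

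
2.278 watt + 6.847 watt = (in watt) 9.125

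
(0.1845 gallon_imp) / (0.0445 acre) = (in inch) 0.0001834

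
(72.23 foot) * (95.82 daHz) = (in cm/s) 2.11e+06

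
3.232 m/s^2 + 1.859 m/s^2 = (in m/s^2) 5.091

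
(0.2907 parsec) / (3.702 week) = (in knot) 7.788e+09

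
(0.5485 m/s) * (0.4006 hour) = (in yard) 865.1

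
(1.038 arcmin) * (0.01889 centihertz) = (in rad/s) 5.704e-08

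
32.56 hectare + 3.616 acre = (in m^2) 3.402e+05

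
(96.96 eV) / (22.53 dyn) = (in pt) 1.955e-10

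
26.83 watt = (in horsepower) 0.03598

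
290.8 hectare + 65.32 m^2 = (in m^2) 2.908e+06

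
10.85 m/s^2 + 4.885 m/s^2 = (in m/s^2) 15.73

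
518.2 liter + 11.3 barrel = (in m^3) 2.315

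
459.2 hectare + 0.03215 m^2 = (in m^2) 4.592e+06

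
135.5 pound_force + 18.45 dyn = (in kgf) 61.46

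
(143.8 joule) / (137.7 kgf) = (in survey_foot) 0.3494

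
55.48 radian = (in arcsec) 1.144e+07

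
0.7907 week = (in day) 5.535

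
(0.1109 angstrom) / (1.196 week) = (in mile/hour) 3.43e-17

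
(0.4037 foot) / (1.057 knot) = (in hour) 6.286e-05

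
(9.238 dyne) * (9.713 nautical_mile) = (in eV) 1.037e+19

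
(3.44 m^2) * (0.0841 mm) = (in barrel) 0.00182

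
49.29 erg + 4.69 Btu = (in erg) 4.948e+10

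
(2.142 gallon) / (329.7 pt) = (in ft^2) 0.7504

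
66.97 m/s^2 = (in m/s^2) 66.97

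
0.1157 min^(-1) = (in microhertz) 1928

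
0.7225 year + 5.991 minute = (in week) 37.67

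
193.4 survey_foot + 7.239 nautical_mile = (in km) 13.47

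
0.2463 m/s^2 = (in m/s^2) 0.2463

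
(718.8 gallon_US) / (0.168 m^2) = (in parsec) 5.249e-16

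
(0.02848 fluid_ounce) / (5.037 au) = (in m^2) 1.118e-18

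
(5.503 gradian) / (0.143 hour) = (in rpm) 0.001603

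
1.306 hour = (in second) 4702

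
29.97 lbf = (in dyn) 1.333e+07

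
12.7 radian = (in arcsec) 2.62e+06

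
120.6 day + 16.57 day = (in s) 1.185e+07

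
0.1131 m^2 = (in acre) 2.795e-05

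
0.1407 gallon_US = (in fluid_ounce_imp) 18.75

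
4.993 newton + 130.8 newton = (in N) 135.8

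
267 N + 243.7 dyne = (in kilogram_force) 27.23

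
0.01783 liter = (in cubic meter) 1.783e-05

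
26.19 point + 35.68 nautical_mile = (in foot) 2.168e+05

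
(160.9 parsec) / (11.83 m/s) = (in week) 6.939e+11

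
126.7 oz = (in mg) 3.592e+06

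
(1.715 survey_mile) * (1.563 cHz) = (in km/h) 155.3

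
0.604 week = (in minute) 6088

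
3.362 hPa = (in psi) 0.04876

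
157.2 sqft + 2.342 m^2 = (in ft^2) 182.4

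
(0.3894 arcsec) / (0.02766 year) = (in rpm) 2.067e-11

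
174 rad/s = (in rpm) 1662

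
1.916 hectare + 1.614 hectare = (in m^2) 3.53e+04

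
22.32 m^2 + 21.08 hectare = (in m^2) 2.108e+05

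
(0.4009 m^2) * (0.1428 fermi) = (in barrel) 3.601e-16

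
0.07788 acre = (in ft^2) 3392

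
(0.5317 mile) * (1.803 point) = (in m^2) 0.5443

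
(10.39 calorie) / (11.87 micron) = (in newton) 3.662e+06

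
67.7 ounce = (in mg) 1.919e+06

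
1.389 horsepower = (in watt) 1036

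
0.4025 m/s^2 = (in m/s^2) 0.4025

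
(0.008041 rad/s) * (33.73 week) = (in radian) 1.64e+05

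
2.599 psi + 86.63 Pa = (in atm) 0.1777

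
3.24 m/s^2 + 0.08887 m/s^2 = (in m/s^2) 3.329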